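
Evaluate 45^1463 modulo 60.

45^1 ≡ 45 (mod 60)
45^2 ≡ 45^2 = 2025 ≡ 45 (mod 60)
45^4 ≡ 45^2 = 2025 ≡ 45 (mod 60)
45^8 ≡ 45^2 = 2025 ≡ 45 (mod 60)
45^16 ≡ 45^2 = 2025 ≡ 45 (mod 60)
45^32 ≡ 45^2 = 2025 ≡ 45 (mod 60)
45^64 ≡ 45^2 = 2025 ≡ 45 (mod 60)
45^128 ≡ 45^2 = 2025 ≡ 45 (mod 60)
45^256 ≡ 45^2 = 2025 ≡ 45 (mod 60)
45^512 ≡ 45^2 = 2025 ≡ 45 (mod 60)
45^1024 ≡ 45^2 = 2025 ≡ 45 (mod 60)
45^1463 = 45^1024 × 45^256 × 45^128 × 45^32 × 45^16 × 45^4 × 45^2 × 45^1 ≡ 45 × 45 × 45 × 45 × 45 × 45 × 45 × 45 (mod 60).
Accumulate the product:
45 × 45 = 2025 ≡ 45
45 × 45 = 2025 ≡ 45
45 × 45 = 2025 ≡ 45
45 × 45 = 2025 ≡ 45
45 × 45 = 2025 ≡ 45
45 × 45 = 2025 ≡ 45
45 × 45 = 2025 ≡ 45

45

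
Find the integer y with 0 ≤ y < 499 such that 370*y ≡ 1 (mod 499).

352

Run the extended Euclidean algorithm:
499 = 1*370 + 129
370 = 2*129 + 112
129 = 1*112 + 17
112 = 6*17 + 10
17 = 1*10 + 7
10 = 1*7 + 3
7 = 2*3 + 1
3 = 3*1 + 0
gcd(370, 499) = 1, so the inverse exists.
Bézout: 1 = 109*499 − 147*370.
So 370⁻¹ ≡ −147 ≡ 352 (mod 499).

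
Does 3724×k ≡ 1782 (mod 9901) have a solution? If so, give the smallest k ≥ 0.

gcd(3724, 9901) = 1, so a unique solution mod 9901 exists.
3724⁻¹ ≡ 3560 (mod 9901).
k ≡ 3560×1782 ≡ 7280 (mod 9901).

7280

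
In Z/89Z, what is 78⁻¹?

Apply the Euclidean algorithm and back-substitute:
89 = 1·78 + 11
78 = 7·11 + 1
11 = 11·1 + 0
gcd(78, 89) = 1, so the inverse exists.
Back-substitute for 1:
1 = 1·78 − 7·11
  = −7·89 + 8·78
So 78⁻¹ ≡ 8 (mod 89).

8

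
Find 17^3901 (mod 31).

3901 in binary is 111100111101, i.e. 3901 = 2048 + 1024 + 512 + 256 + 32 + 16 + 8 + 4 + 1.
17^1 ≡ 17 (mod 31)
17^2 ≡ 17^2 = 289 ≡ 10 (mod 31)
17^4 ≡ 10^2 = 100 ≡ 7 (mod 31)
17^8 ≡ 7^2 = 49 ≡ 18 (mod 31)
17^16 ≡ 18^2 = 324 ≡ 14 (mod 31)
17^32 ≡ 14^2 = 196 ≡ 10 (mod 31)
17^64 ≡ 10^2 = 100 ≡ 7 (mod 31)
17^128 ≡ 7^2 = 49 ≡ 18 (mod 31)
17^256 ≡ 18^2 = 324 ≡ 14 (mod 31)
17^512 ≡ 14^2 = 196 ≡ 10 (mod 31)
17^1024 ≡ 10^2 = 100 ≡ 7 (mod 31)
17^2048 ≡ 7^2 = 49 ≡ 18 (mod 31)
17^3901 = 17^2048 * 17^1024 * 17^512 * 17^256 * 17^32 * 17^16 * 17^8 * 17^4 * 17^1 ≡ 18 * 7 * 10 * 14 * 10 * 14 * 18 * 7 * 17 (mod 31).
Accumulate the product:
18 * 7 = 126 ≡ 2
2 * 10 = 20
20 * 14 = 280 ≡ 1
1 * 10 = 10
10 * 14 = 140 ≡ 16
16 * 18 = 288 ≡ 9
9 * 7 = 63 ≡ 1
1 * 17 = 17

17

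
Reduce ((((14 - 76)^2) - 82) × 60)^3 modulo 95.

14 - 76 = -62 ≡ 33 (mod 95)
(33)^2 ≡ 44 (mod 95)
44 - 82 = -38 ≡ 57 (mod 95)
57 × 60 = 3420 ≡ 0 (mod 95)
(0)^3 ≡ 0 (mod 95)

0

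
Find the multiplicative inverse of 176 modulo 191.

140

191 = 1×176 + 15
176 = 11×15 + 11
15 = 1×11 + 4
11 = 2×4 + 3
4 = 1×3 + 1
3 = 3×1 + 0
gcd(176, 191) = 1, so the inverse exists.
Bézout: 1 = 47×191 − 51×176.
So 176⁻¹ ≡ −51 ≡ 140 (mod 191).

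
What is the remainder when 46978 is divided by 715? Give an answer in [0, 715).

503

46978 = 65·715 + 503, so 46978 ≡ 503 (mod 715).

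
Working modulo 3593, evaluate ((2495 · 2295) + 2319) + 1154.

2256

2495 · 2295 = 5726025 ≡ 2376 (mod 3593)
2376 + 2319 = 4695 ≡ 1102 (mod 3593)
1102 + 1154 = 2256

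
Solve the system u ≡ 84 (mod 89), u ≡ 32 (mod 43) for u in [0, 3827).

89⁻¹ mod 43: 89*29 ≡ 1 (mod 43), so 89⁻¹ ≡ 29.
u = 84 + 89*((32 − 84)*29 mod 43) = 84 + 89*40 = 3644.

3644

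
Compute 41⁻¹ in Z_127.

31

127 = 3*41 + 4
41 = 10*4 + 1
4 = 4*1 + 0
gcd(41, 127) = 1, so the inverse exists.
Back-substitute for 1:
1 = 1*41 − 10*4
  = −10*127 + 31*41
So 41⁻¹ ≡ 31 (mod 127).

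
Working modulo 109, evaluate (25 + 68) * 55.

101

25 + 68 = 93
93 * 55 = 5115 ≡ 101 (mod 109)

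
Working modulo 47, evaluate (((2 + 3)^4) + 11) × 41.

38

2 + 3 = 5
(5)^4 ≡ 14 (mod 47)
14 + 11 = 25
25 × 41 = 1025 ≡ 38 (mod 47)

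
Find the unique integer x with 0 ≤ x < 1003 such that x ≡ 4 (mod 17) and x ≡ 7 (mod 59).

361

17⁻¹ mod 59: 17·7 ≡ 1 (mod 59), so 17⁻¹ ≡ 7.
x = 4 + 17·((7 − 4)·7 mod 59) = 4 + 17·21 = 361.
Check: 361 mod 17 = 4, 361 mod 59 = 7. ✓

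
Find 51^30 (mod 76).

30 in binary is 11110, i.e. 30 = 16 + 8 + 4 + 2.
51^1 ≡ 51 (mod 76)
51^2 ≡ 51^2 = 2601 ≡ 17 (mod 76)
51^4 ≡ 17^2 = 289 ≡ 61 (mod 76)
51^8 ≡ 61^2 = 3721 ≡ 73 (mod 76)
51^16 ≡ 73^2 = 5329 ≡ 9 (mod 76)
51^30 = 51^16 * 51^8 * 51^4 * 51^2 ≡ 9 * 73 * 61 * 17 (mod 76).
Accumulate the product:
9 * 73 = 657 ≡ 49
49 * 61 = 2989 ≡ 25
25 * 17 = 425 ≡ 45

45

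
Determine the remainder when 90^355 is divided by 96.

Compute successive squares:
90^1 ≡ 90 (mod 96)
90^2 ≡ 90^2 = 8100 ≡ 36 (mod 96)
90^4 ≡ 36^2 = 1296 ≡ 48 (mod 96)
90^8 ≡ 48^2 = 2304 ≡ 0 (mod 96)
90^16 ≡ 0^2 = 0 (mod 96)
90^32 ≡ 0^2 = 0 (mod 96)
90^64 ≡ 0^2 = 0 (mod 96)
90^128 ≡ 0^2 = 0 (mod 96)
90^256 ≡ 0^2 = 0 (mod 96)
90^355 = 90^256 * 90^64 * 90^32 * 90^2 * 90^1 ≡ 0 * 0 * 0 * 36 * 90 (mod 96).
Accumulate the product:
0 * 0 = 0
0 * 0 = 0
0 * 36 = 0
0 * 90 = 0

0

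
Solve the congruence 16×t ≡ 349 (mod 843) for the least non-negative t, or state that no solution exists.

496

gcd(16, 843) = 1, so a unique solution mod 843 exists.
16⁻¹ ≡ 685 (mod 843).
t ≡ 685×349 ≡ 496 (mod 843).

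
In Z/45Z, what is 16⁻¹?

45 = 2*16 + 13
16 = 1*13 + 3
13 = 4*3 + 1
3 = 3*1 + 0
gcd(16, 45) = 1, so the inverse exists.
Bézout: 1 = 5*45 − 14*16.
So 16⁻¹ ≡ −14 ≡ 31 (mod 45).

31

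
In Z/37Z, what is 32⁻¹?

22

37 = 1×32 + 5
32 = 6×5 + 2
5 = 2×2 + 1
2 = 2×1 + 0
gcd(32, 37) = 1, so the inverse exists.
Back-substitute for 1:
1 = 1×5 − 2×2
  = −2×32 + 13×5
  = 13×37 − 15×32
So 32⁻¹ ≡ −15 ≡ 22 (mod 37).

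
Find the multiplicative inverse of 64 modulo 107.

By the extended Euclidean algorithm:
107 = 1*64 + 43
64 = 1*43 + 21
43 = 2*21 + 1
21 = 21*1 + 0
gcd(64, 107) = 1, so the inverse exists.
Back-substitute for 1:
1 = 1*43 − 2*21
  = −2*64 + 3*43
  = 3*107 − 5*64
So 64⁻¹ ≡ −5 ≡ 102 (mod 107).

102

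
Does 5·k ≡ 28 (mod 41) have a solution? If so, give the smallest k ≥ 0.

22

gcd(5, 41) = 1, so a unique solution mod 41 exists.
5⁻¹ ≡ 33 (mod 41).
k ≡ 33·28 ≡ 22 (mod 41).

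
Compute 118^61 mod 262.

61 in binary is 111101, i.e. 61 = 32 + 16 + 8 + 4 + 1.
118^1 ≡ 118 (mod 262)
118^2 ≡ 118^2 = 13924 ≡ 38 (mod 262)
118^4 ≡ 38^2 = 1444 ≡ 134 (mod 262)
118^8 ≡ 134^2 = 17956 ≡ 140 (mod 262)
118^16 ≡ 140^2 = 19600 ≡ 212 (mod 262)
118^32 ≡ 212^2 = 44944 ≡ 142 (mod 262)
118^61 = 118^32 · 118^16 · 118^8 · 118^4 · 118^1 ≡ 142 · 212 · 140 · 134 · 118 (mod 262).
Accumulate the product:
142 · 212 = 30104 ≡ 236
236 · 140 = 33040 ≡ 28
28 · 134 = 3752 ≡ 84
84 · 118 = 9912 ≡ 218

218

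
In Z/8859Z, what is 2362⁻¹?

8859 = 3×2362 + 1773
2362 = 1×1773 + 589
1773 = 3×589 + 6
589 = 98×6 + 1
6 = 6×1 + 0
gcd(2362, 8859) = 1, so the inverse exists.
Back-substitute for 1:
1 = 1×589 − 98×6
  = −98×1773 + 295×589
  = 295×2362 − 393×1773
  = −393×8859 + 1474×2362
So 2362⁻¹ ≡ 1474 (mod 8859).

1474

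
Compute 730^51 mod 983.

233

730^1 ≡ 730 (mod 983)
730^2 ≡ 730^2 = 532900 ≡ 114 (mod 983)
730^4 ≡ 114^2 = 12996 ≡ 217 (mod 983)
730^8 ≡ 217^2 = 47089 ≡ 888 (mod 983)
730^16 ≡ 888^2 = 788544 ≡ 178 (mod 983)
730^32 ≡ 178^2 = 31684 ≡ 228 (mod 983)
730^51 = 730^32 · 730^16 · 730^2 · 730^1 ≡ 228 · 178 · 114 · 730 (mod 983).
Accumulate the product:
228 · 178 = 40584 ≡ 281
281 · 114 = 32034 ≡ 578
578 · 730 = 421940 ≡ 233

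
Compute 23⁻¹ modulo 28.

By the extended Euclidean algorithm:
28 = 1×23 + 5
23 = 4×5 + 3
5 = 1×3 + 2
3 = 1×2 + 1
2 = 2×1 + 0
gcd(23, 28) = 1, so the inverse exists.
Bézout: 1 = −9×28 + 11×23.
So 23⁻¹ ≡ 11 (mod 28).

11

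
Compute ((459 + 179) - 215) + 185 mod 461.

147

459 + 179 = 638 ≡ 177 (mod 461)
177 - 215 = -38 ≡ 423 (mod 461)
423 + 185 = 608 ≡ 147 (mod 461)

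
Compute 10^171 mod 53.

10^1 ≡ 10 (mod 53)
10^2 ≡ 10^2 = 100 ≡ 47 (mod 53)
10^4 ≡ 47^2 = 2209 ≡ 36 (mod 53)
10^8 ≡ 36^2 = 1296 ≡ 24 (mod 53)
10^16 ≡ 24^2 = 576 ≡ 46 (mod 53)
10^32 ≡ 46^2 = 2116 ≡ 49 (mod 53)
10^64 ≡ 49^2 = 2401 ≡ 16 (mod 53)
10^128 ≡ 16^2 = 256 ≡ 44 (mod 53)
10^171 = 10^128 * 10^32 * 10^8 * 10^2 * 10^1 ≡ 44 * 49 * 24 * 47 * 10 (mod 53).
Accumulate the product:
44 * 49 = 2156 ≡ 36
36 * 24 = 864 ≡ 16
16 * 47 = 752 ≡ 10
10 * 10 = 100 ≡ 47

47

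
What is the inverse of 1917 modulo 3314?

427

By the extended Euclidean algorithm:
3314 = 1*1917 + 1397
1917 = 1*1397 + 520
1397 = 2*520 + 357
520 = 1*357 + 163
357 = 2*163 + 31
163 = 5*31 + 8
31 = 3*8 + 7
8 = 1*7 + 1
7 = 7*1 + 0
gcd(1917, 3314) = 1, so the inverse exists.
Bézout: 1 = −247*3314 + 427*1917.
So 1917⁻¹ ≡ 427 (mod 3314).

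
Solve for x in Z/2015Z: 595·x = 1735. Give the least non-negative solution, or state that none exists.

gcd(595, 2015) = 5, and 5 | 1735, so solutions exist.
Divide through by 5: 119·x mod 403 = 347.
119⁻¹ ≡ 254 (mod 403).
x ≡ 254·347 ≡ 284 (mod 403).
The smallest non-negative solution is x = 284.

284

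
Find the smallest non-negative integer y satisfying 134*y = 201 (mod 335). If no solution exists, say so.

gcd(134, 335) = 67, and 67 | 201, so solutions exist.
Divide through by 67: 2*y mod 5 = 3.
2⁻¹ ≡ 3 (mod 5).
y ≡ 3*3 ≡ 4 (mod 5).
The smallest non-negative solution is y = 4.

4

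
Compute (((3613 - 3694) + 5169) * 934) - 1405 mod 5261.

104

3613 - 3694 = -81 ≡ 5180 (mod 5261)
5180 + 5169 = 10349 ≡ 5088 (mod 5261)
5088 * 934 = 4752192 ≡ 1509 (mod 5261)
1509 - 1405 = 104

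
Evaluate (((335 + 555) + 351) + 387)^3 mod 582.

536

335 + 555 = 890 ≡ 308 (mod 582)
308 + 351 = 659 ≡ 77 (mod 582)
77 + 387 = 464
(464)^3 ≡ 536 (mod 582)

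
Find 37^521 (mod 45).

37

521 in binary is 1000001001, i.e. 521 = 512 + 8 + 1.
37^1 ≡ 37 (mod 45)
37^2 ≡ 37^2 = 1369 ≡ 19 (mod 45)
37^4 ≡ 19^2 = 361 ≡ 1 (mod 45)
37^8 ≡ 1^2 = 1 (mod 45)
37^16 ≡ 1^2 = 1 (mod 45)
37^32 ≡ 1^2 = 1 (mod 45)
37^64 ≡ 1^2 = 1 (mod 45)
37^128 ≡ 1^2 = 1 (mod 45)
37^256 ≡ 1^2 = 1 (mod 45)
37^512 ≡ 1^2 = 1 (mod 45)
37^521 = 37^512 × 37^8 × 37^1 ≡ 1 × 1 × 37 (mod 45).
Accumulate the product:
1 × 1 = 1
1 × 37 = 37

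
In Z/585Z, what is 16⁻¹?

256

Run the extended Euclidean algorithm:
585 = 36×16 + 9
16 = 1×9 + 7
9 = 1×7 + 2
7 = 3×2 + 1
2 = 2×1 + 0
gcd(16, 585) = 1, so the inverse exists.
Bézout: 1 = −7×585 + 256×16.
So 16⁻¹ ≡ 256 (mod 585).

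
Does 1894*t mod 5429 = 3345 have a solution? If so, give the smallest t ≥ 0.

383

gcd(1894, 5429) = 1, so a unique solution mod 5429 exists.
1894⁻¹ ≡ 3884 (mod 5429).
t ≡ 3884*3345 ≡ 383 (mod 5429).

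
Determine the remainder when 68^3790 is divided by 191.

By square-and-multiply:
68^1 ≡ 68 (mod 191)
68^2 ≡ 68^2 = 4624 ≡ 40 (mod 191)
68^4 ≡ 40^2 = 1600 ≡ 72 (mod 191)
68^8 ≡ 72^2 = 5184 ≡ 27 (mod 191)
68^16 ≡ 27^2 = 729 ≡ 156 (mod 191)
68^32 ≡ 156^2 = 24336 ≡ 79 (mod 191)
68^64 ≡ 79^2 = 6241 ≡ 129 (mod 191)
68^128 ≡ 129^2 = 16641 ≡ 24 (mod 191)
68^256 ≡ 24^2 = 576 ≡ 3 (mod 191)
68^512 ≡ 3^2 = 9 (mod 191)
68^1024 ≡ 9^2 = 81 (mod 191)
68^2048 ≡ 81^2 = 6561 ≡ 67 (mod 191)
68^3790 = 68^2048 · 68^1024 · 68^512 · 68^128 · 68^64 · 68^8 · 68^4 · 68^2 ≡ 67 · 81 · 9 · 24 · 129 · 27 · 72 · 40 (mod 191).
Accumulate the product:
67 · 81 = 5427 ≡ 79
79 · 9 = 711 ≡ 138
138 · 24 = 3312 ≡ 65
65 · 129 = 8385 ≡ 172
172 · 27 = 4644 ≡ 60
60 · 72 = 4320 ≡ 118
118 · 40 = 4720 ≡ 136

136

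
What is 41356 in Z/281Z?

41356 = 147·281 + 49, so 41356 ≡ 49 (mod 281).

49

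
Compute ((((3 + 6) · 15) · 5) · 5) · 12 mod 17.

3 + 6 = 9
9 · 15 = 135 ≡ 16 (mod 17)
16 · 5 = 80 ≡ 12 (mod 17)
12 · 5 = 60 ≡ 9 (mod 17)
9 · 12 = 108 ≡ 6 (mod 17)

6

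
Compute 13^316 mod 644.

13^1 ≡ 13 (mod 644)
13^2 ≡ 13^2 = 169 (mod 644)
13^4 ≡ 169^2 = 28561 ≡ 225 (mod 644)
13^8 ≡ 225^2 = 50625 ≡ 393 (mod 644)
13^16 ≡ 393^2 = 154449 ≡ 533 (mod 644)
13^32 ≡ 533^2 = 284089 ≡ 85 (mod 644)
13^64 ≡ 85^2 = 7225 ≡ 141 (mod 644)
13^128 ≡ 141^2 = 19881 ≡ 561 (mod 644)
13^256 ≡ 561^2 = 314721 ≡ 449 (mod 644)
13^316 = 13^256 × 13^32 × 13^16 × 13^8 × 13^4 ≡ 449 × 85 × 533 × 393 × 225 (mod 644).
Accumulate the product:
449 × 85 = 38165 ≡ 169
169 × 533 = 90077 ≡ 561
561 × 393 = 220473 ≡ 225
225 × 225 = 50625 ≡ 393

393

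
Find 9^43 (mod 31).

18

43 in binary is 101011, i.e. 43 = 32 + 8 + 2 + 1.
9^1 ≡ 9 (mod 31)
9^2 ≡ 9^2 = 81 ≡ 19 (mod 31)
9^4 ≡ 19^2 = 361 ≡ 20 (mod 31)
9^8 ≡ 20^2 = 400 ≡ 28 (mod 31)
9^16 ≡ 28^2 = 784 ≡ 9 (mod 31)
9^32 ≡ 9^2 = 81 ≡ 19 (mod 31)
9^43 = 9^32 × 9^8 × 9^2 × 9^1 ≡ 19 × 28 × 19 × 9 (mod 31).
Accumulate the product:
19 × 28 = 532 ≡ 5
5 × 19 = 95 ≡ 2
2 × 9 = 18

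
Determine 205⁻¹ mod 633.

457

By the extended Euclidean algorithm:
633 = 3·205 + 18
205 = 11·18 + 7
18 = 2·7 + 4
7 = 1·4 + 3
4 = 1·3 + 1
3 = 3·1 + 0
gcd(205, 633) = 1, so the inverse exists.
Back-substitute for 1:
1 = 1·4 − 1·3
  = −1·7 + 2·4
  = 2·18 − 5·7
  = −5·205 + 57·18
  = 57·633 − 176·205
So 205⁻¹ ≡ −176 ≡ 457 (mod 633).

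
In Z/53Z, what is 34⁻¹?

By the extended Euclidean algorithm:
53 = 1·34 + 19
34 = 1·19 + 15
19 = 1·15 + 4
15 = 3·4 + 3
4 = 1·3 + 1
3 = 3·1 + 0
gcd(34, 53) = 1, so the inverse exists.
Back-substitute for 1:
1 = 1·4 − 1·3
  = −1·15 + 4·4
  = 4·19 − 5·15
  = −5·34 + 9·19
  = 9·53 − 14·34
So 34⁻¹ ≡ −14 ≡ 39 (mod 53).

39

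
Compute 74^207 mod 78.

14

Compute successive squares:
74^1 ≡ 74 (mod 78)
74^2 ≡ 74^2 = 5476 ≡ 16 (mod 78)
74^4 ≡ 16^2 = 256 ≡ 22 (mod 78)
74^8 ≡ 22^2 = 484 ≡ 16 (mod 78)
74^16 ≡ 16^2 = 256 ≡ 22 (mod 78)
74^32 ≡ 22^2 = 484 ≡ 16 (mod 78)
74^64 ≡ 16^2 = 256 ≡ 22 (mod 78)
74^128 ≡ 22^2 = 484 ≡ 16 (mod 78)
74^207 = 74^128 · 74^64 · 74^8 · 74^4 · 74^2 · 74^1 ≡ 16 · 22 · 16 · 22 · 16 · 74 (mod 78).
Accumulate the product:
16 · 22 = 352 ≡ 40
40 · 16 = 640 ≡ 16
16 · 22 = 352 ≡ 40
40 · 16 = 640 ≡ 16
16 · 74 = 1184 ≡ 14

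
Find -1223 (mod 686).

149

-1223 = -2×686 + 149, so -1223 ≡ 149 (mod 686).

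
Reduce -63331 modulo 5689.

-63331 = -12*5689 + 4937, so -63331 ≡ 4937 (mod 5689).

4937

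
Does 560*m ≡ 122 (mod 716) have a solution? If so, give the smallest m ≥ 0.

no solution

gcd(560, 716) = 4, and 4 does not divide 122.
So the congruence has no solution.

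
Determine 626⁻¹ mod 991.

505

Run the extended Euclidean algorithm:
991 = 1*626 + 365
626 = 1*365 + 261
365 = 1*261 + 104
261 = 2*104 + 53
104 = 1*53 + 51
53 = 1*51 + 2
51 = 25*2 + 1
2 = 2*1 + 0
gcd(626, 991) = 1, so the inverse exists.
Back-substitute for 1:
1 = 1*51 − 25*2
  = −25*53 + 26*51
  = 26*104 − 51*53
  = −51*261 + 128*104
  = 128*365 − 179*261
  = −179*626 + 307*365
  = 307*991 − 486*626
So 626⁻¹ ≡ −486 ≡ 505 (mod 991).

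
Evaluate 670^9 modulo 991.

234

Using repeated squaring:
9 in binary is 1001, i.e. 9 = 8 + 1.
670^1 ≡ 670 (mod 991)
670^2 ≡ 670^2 = 448900 ≡ 968 (mod 991)
670^4 ≡ 968^2 = 937024 ≡ 529 (mod 991)
670^8 ≡ 529^2 = 279841 ≡ 379 (mod 991)
670^9 = 670^8 * 670^1 ≡ 379 * 670 (mod 991).
379 * 670 = 253930 ≡ 234 (mod 991).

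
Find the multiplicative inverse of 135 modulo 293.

191

293 = 2·135 + 23
135 = 5·23 + 20
23 = 1·20 + 3
20 = 6·3 + 2
3 = 1·2 + 1
2 = 2·1 + 0
gcd(135, 293) = 1, so the inverse exists.
Bézout: 1 = 47·293 − 102·135.
So 135⁻¹ ≡ −102 ≡ 191 (mod 293).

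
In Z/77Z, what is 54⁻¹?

10

By the extended Euclidean algorithm:
77 = 1*54 + 23
54 = 2*23 + 8
23 = 2*8 + 7
8 = 1*7 + 1
7 = 7*1 + 0
gcd(54, 77) = 1, so the inverse exists.
Back-substitute for 1:
1 = 1*8 − 1*7
  = −1*23 + 3*8
  = 3*54 − 7*23
  = −7*77 + 10*54
So 54⁻¹ ≡ 10 (mod 77).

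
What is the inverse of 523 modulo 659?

596

659 = 1×523 + 136
523 = 3×136 + 115
136 = 1×115 + 21
115 = 5×21 + 10
21 = 2×10 + 1
10 = 10×1 + 0
gcd(523, 659) = 1, so the inverse exists.
Back-substitute for 1:
1 = 1×21 − 2×10
  = −2×115 + 11×21
  = 11×136 − 13×115
  = −13×523 + 50×136
  = 50×659 − 63×523
So 523⁻¹ ≡ −63 ≡ 596 (mod 659).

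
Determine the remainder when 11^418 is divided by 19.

By square-and-multiply:
11^1 ≡ 11 (mod 19)
11^2 ≡ 11^2 = 121 ≡ 7 (mod 19)
11^4 ≡ 7^2 = 49 ≡ 11 (mod 19)
11^8 ≡ 11^2 = 121 ≡ 7 (mod 19)
11^16 ≡ 7^2 = 49 ≡ 11 (mod 19)
11^32 ≡ 11^2 = 121 ≡ 7 (mod 19)
11^64 ≡ 7^2 = 49 ≡ 11 (mod 19)
11^128 ≡ 11^2 = 121 ≡ 7 (mod 19)
11^256 ≡ 7^2 = 49 ≡ 11 (mod 19)
11^418 = 11^256 × 11^128 × 11^32 × 11^2 ≡ 11 × 7 × 7 × 7 (mod 19).
Accumulate the product:
11 × 7 = 77 ≡ 1
1 × 7 = 7
7 × 7 = 49 ≡ 11

11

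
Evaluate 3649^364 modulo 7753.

3783

Using repeated squaring:
364 in binary is 101101100, i.e. 364 = 256 + 64 + 32 + 8 + 4.
3649^1 ≡ 3649 (mod 7753)
3649^2 ≡ 3649^2 = 13315201 ≡ 3300 (mod 7753)
3649^4 ≡ 3300^2 = 10890000 ≡ 4788 (mod 7753)
3649^8 ≡ 4788^2 = 22924944 ≡ 7076 (mod 7753)
3649^16 ≡ 7076^2 = 50069776 ≡ 902 (mod 7753)
3649^32 ≡ 902^2 = 813604 ≡ 7292 (mod 7753)
3649^64 ≡ 7292^2 = 53173264 ≡ 3190 (mod 7753)
3649^128 ≡ 3190^2 = 10176100 ≡ 4164 (mod 7753)
3649^256 ≡ 4164^2 = 17338896 ≡ 3188 (mod 7753)
3649^364 = 3649^256 · 3649^64 · 3649^32 · 3649^8 · 3649^4 ≡ 3188 · 3190 · 7292 · 7076 · 4788 (mod 7753).
Accumulate the product:
3188 · 3190 = 10169720 ≡ 5537
5537 · 7292 = 40375804 ≡ 5933
5933 · 7076 = 41981908 ≡ 7166
7166 · 4788 = 34310808 ≡ 3783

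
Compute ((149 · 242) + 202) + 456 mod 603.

149 · 242 = 36058 ≡ 481 (mod 603)
481 + 202 = 683 ≡ 80 (mod 603)
80 + 456 = 536

536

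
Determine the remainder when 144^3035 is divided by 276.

96

3035 in binary is 101111011011, i.e. 3035 = 2048 + 512 + 256 + 128 + 64 + 16 + 8 + 2 + 1.
144^1 ≡ 144 (mod 276)
144^2 ≡ 144^2 = 20736 ≡ 36 (mod 276)
144^4 ≡ 36^2 = 1296 ≡ 192 (mod 276)
144^8 ≡ 192^2 = 36864 ≡ 156 (mod 276)
144^16 ≡ 156^2 = 24336 ≡ 48 (mod 276)
144^32 ≡ 48^2 = 2304 ≡ 96 (mod 276)
144^64 ≡ 96^2 = 9216 ≡ 108 (mod 276)
144^128 ≡ 108^2 = 11664 ≡ 72 (mod 276)
144^256 ≡ 72^2 = 5184 ≡ 216 (mod 276)
144^512 ≡ 216^2 = 46656 ≡ 12 (mod 276)
144^1024 ≡ 12^2 = 144 (mod 276)
144^2048 ≡ 144^2 = 20736 ≡ 36 (mod 276)
144^3035 = 144^2048 × 144^512 × 144^256 × 144^128 × 144^64 × 144^16 × 144^8 × 144^2 × 144^1 ≡ 36 × 12 × 216 × 72 × 108 × 48 × 156 × 36 × 144 (mod 276).
Accumulate the product:
36 × 12 = 432 ≡ 156
156 × 216 = 33696 ≡ 24
24 × 72 = 1728 ≡ 72
72 × 108 = 7776 ≡ 48
48 × 48 = 2304 ≡ 96
96 × 156 = 14976 ≡ 72
72 × 36 = 2592 ≡ 108
108 × 144 = 15552 ≡ 96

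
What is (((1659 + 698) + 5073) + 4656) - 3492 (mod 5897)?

2697

1659 + 698 = 2357
2357 + 5073 = 7430 ≡ 1533 (mod 5897)
1533 + 4656 = 6189 ≡ 292 (mod 5897)
292 - 3492 = -3200 ≡ 2697 (mod 5897)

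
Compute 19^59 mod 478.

Using repeated squaring:
19^1 ≡ 19 (mod 478)
19^2 ≡ 19^2 = 361 (mod 478)
19^4 ≡ 361^2 = 130321 ≡ 305 (mod 478)
19^8 ≡ 305^2 = 93025 ≡ 293 (mod 478)
19^16 ≡ 293^2 = 85849 ≡ 287 (mod 478)
19^32 ≡ 287^2 = 82369 ≡ 153 (mod 478)
19^59 = 19^32 · 19^16 · 19^8 · 19^2 · 19^1 ≡ 153 · 287 · 293 · 361 · 19 (mod 478).
Accumulate the product:
153 · 287 = 43911 ≡ 413
413 · 293 = 121009 ≡ 75
75 · 361 = 27075 ≡ 307
307 · 19 = 5833 ≡ 97

97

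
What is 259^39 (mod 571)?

160

39 in binary is 100111, i.e. 39 = 32 + 4 + 2 + 1.
259^1 ≡ 259 (mod 571)
259^2 ≡ 259^2 = 67081 ≡ 274 (mod 571)
259^4 ≡ 274^2 = 75076 ≡ 275 (mod 571)
259^8 ≡ 275^2 = 75625 ≡ 253 (mod 571)
259^16 ≡ 253^2 = 64009 ≡ 57 (mod 571)
259^32 ≡ 57^2 = 3249 ≡ 394 (mod 571)
259^39 = 259^32 · 259^4 · 259^2 · 259^1 ≡ 394 · 275 · 274 · 259 (mod 571).
Accumulate the product:
394 · 275 = 108350 ≡ 431
431 · 274 = 118094 ≡ 468
468 · 259 = 121212 ≡ 160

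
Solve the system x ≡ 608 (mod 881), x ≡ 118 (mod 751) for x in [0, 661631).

881⁻¹ mod 751: 881·52 ≡ 1 (mod 751), so 881⁻¹ ≡ 52.
x = 608 + 881·((118 − 608)·52 mod 751) = 608 + 881·54 = 48182.

48182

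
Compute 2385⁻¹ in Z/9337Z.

184

By the extended Euclidean algorithm:
9337 = 3*2385 + 2182
2385 = 1*2182 + 203
2182 = 10*203 + 152
203 = 1*152 + 51
152 = 2*51 + 50
51 = 1*50 + 1
50 = 50*1 + 0
gcd(2385, 9337) = 1, so the inverse exists.
Back-substitute for 1:
1 = 1*51 − 1*50
  = −1*152 + 3*51
  = 3*203 − 4*152
  = −4*2182 + 43*203
  = 43*2385 − 47*2182
  = −47*9337 + 184*2385
So 2385⁻¹ ≡ 184 (mod 9337).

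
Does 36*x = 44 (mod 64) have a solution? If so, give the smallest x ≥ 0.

3

gcd(36, 64) = 4, and 4 | 44, so solutions exist.
Divide through by 4: 9*x mod 16 = 11.
9⁻¹ ≡ 9 (mod 16).
x ≡ 9*11 ≡ 3 (mod 16).
The smallest non-negative solution is x = 3.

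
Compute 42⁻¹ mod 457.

Apply the Euclidean algorithm and back-substitute:
457 = 10×42 + 37
42 = 1×37 + 5
37 = 7×5 + 2
5 = 2×2 + 1
2 = 2×1 + 0
gcd(42, 457) = 1, so the inverse exists.
Back-substitute for 1:
1 = 1×5 − 2×2
  = −2×37 + 15×5
  = 15×42 − 17×37
  = −17×457 + 185×42
So 42⁻¹ ≡ 185 (mod 457).

185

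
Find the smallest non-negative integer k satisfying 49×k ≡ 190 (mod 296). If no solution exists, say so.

gcd(49, 296) = 1, so a unique solution mod 296 exists.
49⁻¹ ≡ 145 (mod 296).
k ≡ 145×190 ≡ 22 (mod 296).

22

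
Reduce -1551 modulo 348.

189

-1551 = -5·348 + 189, so -1551 ≡ 189 (mod 348).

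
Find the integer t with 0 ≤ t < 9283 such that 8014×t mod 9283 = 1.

9283 = 1·8014 + 1269
8014 = 6·1269 + 400
1269 = 3·400 + 69
400 = 5·69 + 55
69 = 1·55 + 14
55 = 3·14 + 13
14 = 1·13 + 1
13 = 13·1 + 0
gcd(8014, 9283) = 1, so the inverse exists.
Back-substitute for 1:
1 = 1·14 − 1·13
  = −1·55 + 4·14
  = 4·69 − 5·55
  = −5·400 + 29·69
  = 29·1269 − 92·400
  = −92·8014 + 581·1269
  = 581·9283 − 673·8014
So 8014⁻¹ ≡ −673 ≡ 8610 (mod 9283).

8610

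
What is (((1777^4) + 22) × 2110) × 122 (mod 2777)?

848

(1777)^4 ≡ 644 (mod 2777)
644 + 22 = 666
666 × 2110 = 1405260 ≡ 98 (mod 2777)
98 × 122 = 11956 ≡ 848 (mod 2777)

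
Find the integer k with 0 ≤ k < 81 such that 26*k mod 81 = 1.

Apply the Euclidean algorithm and back-substitute:
81 = 3*26 + 3
26 = 8*3 + 2
3 = 1*2 + 1
2 = 2*1 + 0
gcd(26, 81) = 1, so the inverse exists.
Back-substitute for 1:
1 = 1*3 − 1*2
  = −1*26 + 9*3
  = 9*81 − 28*26
So 26⁻¹ ≡ −28 ≡ 53 (mod 81).

53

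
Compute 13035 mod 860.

135

13035 = 15×860 + 135, so 13035 ≡ 135 (mod 860).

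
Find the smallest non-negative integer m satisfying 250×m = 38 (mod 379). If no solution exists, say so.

270

gcd(250, 379) = 1, so a unique solution mod 379 exists.
250⁻¹ ≡ 47 (mod 379).
m ≡ 47×38 ≡ 270 (mod 379).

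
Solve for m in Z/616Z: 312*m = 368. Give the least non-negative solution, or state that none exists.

15

gcd(312, 616) = 8, and 8 | 368, so solutions exist.
Divide through by 8: 39*m = 46 (mod 77).
39⁻¹ ≡ 2 (mod 77).
m ≡ 2*46 ≡ 15 (mod 77).
The smallest non-negative solution is m = 15.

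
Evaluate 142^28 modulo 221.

142^1 ≡ 142 (mod 221)
142^2 ≡ 142^2 = 20164 ≡ 53 (mod 221)
142^4 ≡ 53^2 = 2809 ≡ 157 (mod 221)
142^8 ≡ 157^2 = 24649 ≡ 118 (mod 221)
142^16 ≡ 118^2 = 13924 ≡ 1 (mod 221)
142^28 = 142^16 · 142^8 · 142^4 ≡ 1 · 118 · 157 (mod 221).
Accumulate the product:
1 · 118 = 118
118 · 157 = 18526 ≡ 183

183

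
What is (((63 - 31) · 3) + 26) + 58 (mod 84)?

63 - 31 = 32
32 · 3 = 96 ≡ 12 (mod 84)
12 + 26 = 38
38 + 58 = 96 ≡ 12 (mod 84)

12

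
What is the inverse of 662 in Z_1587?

Run the extended Euclidean algorithm:
1587 = 2×662 + 263
662 = 2×263 + 136
263 = 1×136 + 127
136 = 1×127 + 9
127 = 14×9 + 1
9 = 9×1 + 0
gcd(662, 1587) = 1, so the inverse exists.
Back-substitute for 1:
1 = 1×127 − 14×9
  = −14×136 + 15×127
  = 15×263 − 29×136
  = −29×662 + 73×263
  = 73×1587 − 175×662
So 662⁻¹ ≡ −175 ≡ 1412 (mod 1587).

1412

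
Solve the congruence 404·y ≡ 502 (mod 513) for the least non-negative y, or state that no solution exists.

146

gcd(404, 513) = 1, so a unique solution mod 513 exists.
404⁻¹ ≡ 80 (mod 513).
y ≡ 80·502 ≡ 146 (mod 513).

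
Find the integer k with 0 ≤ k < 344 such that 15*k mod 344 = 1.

Apply the Euclidean algorithm and back-substitute:
344 = 22·15 + 14
15 = 1·14 + 1
14 = 14·1 + 0
gcd(15, 344) = 1, so the inverse exists.
Back-substitute for 1:
1 = 1·15 − 1·14
  = −1·344 + 23·15
So 15⁻¹ ≡ 23 (mod 344).

23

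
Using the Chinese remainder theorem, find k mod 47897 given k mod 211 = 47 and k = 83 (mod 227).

35495

211⁻¹ mod 227: 211×156 ≡ 1 (mod 227), so 211⁻¹ ≡ 156.
k = 47 + 211×((83 − 47)×156 mod 227) = 47 + 211×168 = 35495.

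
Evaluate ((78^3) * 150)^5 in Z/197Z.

(78)^3 ≡ 176 (mod 197)
176 * 150 = 26400 ≡ 2 (mod 197)
(2)^5 ≡ 32 (mod 197)

32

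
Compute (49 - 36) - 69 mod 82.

49 - 36 = 13
13 - 69 = -56 ≡ 26 (mod 82)

26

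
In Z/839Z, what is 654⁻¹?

839 = 1×654 + 185
654 = 3×185 + 99
185 = 1×99 + 86
99 = 1×86 + 13
86 = 6×13 + 8
13 = 1×8 + 5
8 = 1×5 + 3
5 = 1×3 + 2
3 = 1×2 + 1
2 = 2×1 + 0
gcd(654, 839) = 1, so the inverse exists.
Back-substitute for 1:
1 = 1×3 − 1×2
  = −1×5 + 2×3
  = 2×8 − 3×5
  = −3×13 + 5×8
  = 5×86 − 33×13
  = −33×99 + 38×86
  = 38×185 − 71×99
  = −71×654 + 251×185
  = 251×839 − 322×654
So 654⁻¹ ≡ −322 ≡ 517 (mod 839).

517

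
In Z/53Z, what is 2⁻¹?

Apply the Euclidean algorithm and back-substitute:
53 = 26*2 + 1
2 = 2*1 + 0
gcd(2, 53) = 1, so the inverse exists.
Back-substitute for 1:
1 = 1*53 − 26*2
So 2⁻¹ ≡ −26 ≡ 27 (mod 53).

27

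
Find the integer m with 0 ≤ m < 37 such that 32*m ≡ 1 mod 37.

22

Run the extended Euclidean algorithm:
37 = 1×32 + 5
32 = 6×5 + 2
5 = 2×2 + 1
2 = 2×1 + 0
gcd(32, 37) = 1, so the inverse exists.
Back-substitute for 1:
1 = 1×5 − 2×2
  = −2×32 + 13×5
  = 13×37 − 15×32
So 32⁻¹ ≡ −15 ≡ 22 (mod 37).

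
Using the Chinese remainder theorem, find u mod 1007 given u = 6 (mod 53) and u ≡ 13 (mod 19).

53⁻¹ mod 19: 53·14 ≡ 1 (mod 19), so 53⁻¹ ≡ 14.
u = 6 + 53·((13 − 6)·14 mod 19) = 6 + 53·3 = 165.

165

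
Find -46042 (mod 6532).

6214

-46042 = -8×6532 + 6214, so -46042 ≡ 6214 (mod 6532).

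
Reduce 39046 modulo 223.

39046 = 175×223 + 21, so 39046 ≡ 21 (mod 223).

21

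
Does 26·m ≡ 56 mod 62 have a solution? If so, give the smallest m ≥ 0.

26

gcd(26, 62) = 2, and 2 | 56, so solutions exist.
Divide through by 2: 13·m ≡ 28 mod 31.
13⁻¹ ≡ 12 (mod 31).
m ≡ 12·28 ≡ 26 (mod 31).
The smallest non-negative solution is m = 26.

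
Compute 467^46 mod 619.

37

By square-and-multiply:
467^1 ≡ 467 (mod 619)
467^2 ≡ 467^2 = 218089 ≡ 201 (mod 619)
467^4 ≡ 201^2 = 40401 ≡ 166 (mod 619)
467^8 ≡ 166^2 = 27556 ≡ 320 (mod 619)
467^16 ≡ 320^2 = 102400 ≡ 265 (mod 619)
467^32 ≡ 265^2 = 70225 ≡ 278 (mod 619)
467^46 = 467^32 · 467^8 · 467^4 · 467^2 ≡ 278 · 320 · 166 · 201 (mod 619).
Accumulate the product:
278 · 320 = 88960 ≡ 443
443 · 166 = 73538 ≡ 496
496 · 201 = 99696 ≡ 37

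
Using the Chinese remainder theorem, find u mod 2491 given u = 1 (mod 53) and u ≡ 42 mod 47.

2439

53⁻¹ mod 47: 53*8 ≡ 1 (mod 47), so 53⁻¹ ≡ 8.
u = 1 + 53*((42 − 1)*8 mod 47) = 1 + 53*46 = 2439.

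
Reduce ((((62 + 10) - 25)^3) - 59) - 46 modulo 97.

25

62 + 10 = 72
72 - 25 = 47
(47)^3 ≡ 33 (mod 97)
33 - 59 = -26 ≡ 71 (mod 97)
71 - 46 = 25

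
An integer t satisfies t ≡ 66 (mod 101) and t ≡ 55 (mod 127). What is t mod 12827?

10469

101⁻¹ mod 127: 101×83 ≡ 1 (mod 127), so 101⁻¹ ≡ 83.
t = 66 + 101×((55 − 66)×83 mod 127) = 66 + 101×103 = 10469.
Check: 10469 mod 101 = 66, 10469 mod 127 = 55. ✓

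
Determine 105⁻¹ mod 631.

625

Apply the Euclidean algorithm and back-substitute:
631 = 6·105 + 1
105 = 105·1 + 0
gcd(105, 631) = 1, so the inverse exists.
Bézout: 1 = 1·631 − 6·105.
So 105⁻¹ ≡ −6 ≡ 625 (mod 631).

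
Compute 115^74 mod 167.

75

74 in binary is 1001010, i.e. 74 = 64 + 8 + 2.
115^1 ≡ 115 (mod 167)
115^2 ≡ 115^2 = 13225 ≡ 32 (mod 167)
115^4 ≡ 32^2 = 1024 ≡ 22 (mod 167)
115^8 ≡ 22^2 = 484 ≡ 150 (mod 167)
115^16 ≡ 150^2 = 22500 ≡ 122 (mod 167)
115^32 ≡ 122^2 = 14884 ≡ 21 (mod 167)
115^64 ≡ 21^2 = 441 ≡ 107 (mod 167)
115^74 = 115^64 × 115^8 × 115^2 ≡ 107 × 150 × 32 (mod 167).
Accumulate the product:
107 × 150 = 16050 ≡ 18
18 × 32 = 576 ≡ 75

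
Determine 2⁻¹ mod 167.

84

By the extended Euclidean algorithm:
167 = 83*2 + 1
2 = 2*1 + 0
gcd(2, 167) = 1, so the inverse exists.
Back-substitute for 1:
1 = 1*167 − 83*2
So 2⁻¹ ≡ −83 ≡ 84 (mod 167).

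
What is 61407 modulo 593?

61407 = 103×593 + 328, so 61407 ≡ 328 (mod 593).

328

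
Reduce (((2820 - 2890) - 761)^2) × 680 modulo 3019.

2820 - 2890 = -70 ≡ 2949 (mod 3019)
2949 - 761 = 2188
(2188)^2 ≡ 2229 (mod 3019)
2229 × 680 = 1515720 ≡ 182 (mod 3019)

182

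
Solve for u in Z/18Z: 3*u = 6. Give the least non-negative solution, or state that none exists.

gcd(3, 18) = 3, and 3 | 6, so solutions exist.
Divide through by 3: 1*u ≡ 2 mod 6.
1⁻¹ ≡ 1 (mod 6).
u ≡ 1*2 ≡ 2 (mod 6).
The smallest non-negative solution is u = 2.

2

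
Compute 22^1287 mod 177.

166

22^1 ≡ 22 (mod 177)
22^2 ≡ 22^2 = 484 ≡ 130 (mod 177)
22^4 ≡ 130^2 = 16900 ≡ 85 (mod 177)
22^8 ≡ 85^2 = 7225 ≡ 145 (mod 177)
22^16 ≡ 145^2 = 21025 ≡ 139 (mod 177)
22^32 ≡ 139^2 = 19321 ≡ 28 (mod 177)
22^64 ≡ 28^2 = 784 ≡ 76 (mod 177)
22^128 ≡ 76^2 = 5776 ≡ 112 (mod 177)
22^256 ≡ 112^2 = 12544 ≡ 154 (mod 177)
22^512 ≡ 154^2 = 23716 ≡ 175 (mod 177)
22^1024 ≡ 175^2 = 30625 ≡ 4 (mod 177)
22^1287 = 22^1024 * 22^256 * 22^4 * 22^2 * 22^1 ≡ 4 * 154 * 85 * 130 * 22 (mod 177).
Accumulate the product:
4 * 154 = 616 ≡ 85
85 * 85 = 7225 ≡ 145
145 * 130 = 18850 ≡ 88
88 * 22 = 1936 ≡ 166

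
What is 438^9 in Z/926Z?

96

By square-and-multiply:
438^1 ≡ 438 (mod 926)
438^2 ≡ 438^2 = 191844 ≡ 162 (mod 926)
438^4 ≡ 162^2 = 26244 ≡ 316 (mod 926)
438^8 ≡ 316^2 = 99856 ≡ 774 (mod 926)
438^9 = 438^8 × 438^1 ≡ 774 × 438 (mod 926).
774 × 438 = 339012 ≡ 96 (mod 926).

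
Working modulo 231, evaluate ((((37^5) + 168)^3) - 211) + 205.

58

(37)^5 ≡ 67 (mod 231)
67 + 168 = 235 ≡ 4 (mod 231)
(4)^3 ≡ 64 (mod 231)
64 - 211 = -147 ≡ 84 (mod 231)
84 + 205 = 289 ≡ 58 (mod 231)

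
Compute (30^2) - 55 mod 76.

9

(30)^2 ≡ 64 (mod 76)
64 - 55 = 9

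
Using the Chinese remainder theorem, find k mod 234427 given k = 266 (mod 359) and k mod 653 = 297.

359⁻¹ mod 653: 359×211 ≡ 1 (mod 653), so 359⁻¹ ≡ 211.
k = 266 + 359×((297 − 266)×211 mod 653) = 266 + 359×11 = 4215.

4215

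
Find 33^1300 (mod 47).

33^1 ≡ 33 (mod 47)
33^2 ≡ 33^2 = 1089 ≡ 8 (mod 47)
33^4 ≡ 8^2 = 64 ≡ 17 (mod 47)
33^8 ≡ 17^2 = 289 ≡ 7 (mod 47)
33^16 ≡ 7^2 = 49 ≡ 2 (mod 47)
33^32 ≡ 2^2 = 4 (mod 47)
33^64 ≡ 4^2 = 16 (mod 47)
33^128 ≡ 16^2 = 256 ≡ 21 (mod 47)
33^256 ≡ 21^2 = 441 ≡ 18 (mod 47)
33^512 ≡ 18^2 = 324 ≡ 42 (mod 47)
33^1024 ≡ 42^2 = 1764 ≡ 25 (mod 47)
33^1300 = 33^1024 × 33^256 × 33^16 × 33^4 ≡ 25 × 18 × 2 × 17 (mod 47).
Accumulate the product:
25 × 18 = 450 ≡ 27
27 × 2 = 54 ≡ 7
7 × 17 = 119 ≡ 25

25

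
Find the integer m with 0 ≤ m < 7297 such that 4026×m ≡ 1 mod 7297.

3663

By the extended Euclidean algorithm:
7297 = 1*4026 + 3271
4026 = 1*3271 + 755
3271 = 4*755 + 251
755 = 3*251 + 2
251 = 125*2 + 1
2 = 2*1 + 0
gcd(4026, 7297) = 1, so the inverse exists.
Bézout: 1 = 2005*7297 − 3634*4026.
So 4026⁻¹ ≡ −3634 ≡ 3663 (mod 7297).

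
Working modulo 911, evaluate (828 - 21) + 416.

828 - 21 = 807
807 + 416 = 1223 ≡ 312 (mod 911)

312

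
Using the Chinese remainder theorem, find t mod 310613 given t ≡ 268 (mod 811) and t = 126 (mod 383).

811⁻¹ mod 383: 811×366 ≡ 1 (mod 383), so 811⁻¹ ≡ 366.
t = 268 + 811×((126 − 268)×366 mod 383) = 268 + 811×116 = 94344.

94344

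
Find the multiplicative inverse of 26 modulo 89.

89 = 3*26 + 11
26 = 2*11 + 4
11 = 2*4 + 3
4 = 1*3 + 1
3 = 3*1 + 0
gcd(26, 89) = 1, so the inverse exists.
Back-substitute for 1:
1 = 1*4 − 1*3
  = −1*11 + 3*4
  = 3*26 − 7*11
  = −7*89 + 24*26
So 26⁻¹ ≡ 24 (mod 89).

24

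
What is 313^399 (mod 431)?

399 in binary is 110001111, i.e. 399 = 256 + 128 + 8 + 4 + 2 + 1.
313^1 ≡ 313 (mod 431)
313^2 ≡ 313^2 = 97969 ≡ 132 (mod 431)
313^4 ≡ 132^2 = 17424 ≡ 184 (mod 431)
313^8 ≡ 184^2 = 33856 ≡ 238 (mod 431)
313^16 ≡ 238^2 = 56644 ≡ 183 (mod 431)
313^32 ≡ 183^2 = 33489 ≡ 302 (mod 431)
313^64 ≡ 302^2 = 91204 ≡ 263 (mod 431)
313^128 ≡ 263^2 = 69169 ≡ 209 (mod 431)
313^256 ≡ 209^2 = 43681 ≡ 150 (mod 431)
313^399 = 313^256 · 313^128 · 313^8 · 313^4 · 313^2 · 313^1 ≡ 150 · 209 · 238 · 184 · 132 · 313 (mod 431).
Accumulate the product:
150 · 209 = 31350 ≡ 318
318 · 238 = 75684 ≡ 259
259 · 184 = 47656 ≡ 246
246 · 132 = 32472 ≡ 147
147 · 313 = 46011 ≡ 325

325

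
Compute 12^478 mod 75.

478 in binary is 111011110, i.e. 478 = 256 + 128 + 64 + 16 + 8 + 4 + 2.
12^1 ≡ 12 (mod 75)
12^2 ≡ 12^2 = 144 ≡ 69 (mod 75)
12^4 ≡ 69^2 = 4761 ≡ 36 (mod 75)
12^8 ≡ 36^2 = 1296 ≡ 21 (mod 75)
12^16 ≡ 21^2 = 441 ≡ 66 (mod 75)
12^32 ≡ 66^2 = 4356 ≡ 6 (mod 75)
12^64 ≡ 6^2 = 36 (mod 75)
12^128 ≡ 36^2 = 1296 ≡ 21 (mod 75)
12^256 ≡ 21^2 = 441 ≡ 66 (mod 75)
12^478 = 12^256 × 12^128 × 12^64 × 12^16 × 12^8 × 12^4 × 12^2 ≡ 66 × 21 × 36 × 66 × 21 × 36 × 69 (mod 75).
Accumulate the product:
66 × 21 = 1386 ≡ 36
36 × 36 = 1296 ≡ 21
21 × 66 = 1386 ≡ 36
36 × 21 = 756 ≡ 6
6 × 36 = 216 ≡ 66
66 × 69 = 4554 ≡ 54

54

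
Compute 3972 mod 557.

3972 = 7·557 + 73, so 3972 ≡ 73 (mod 557).

73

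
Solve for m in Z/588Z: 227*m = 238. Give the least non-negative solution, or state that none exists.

gcd(227, 588) = 1, so a unique solution mod 588 exists.
227⁻¹ ≡ 215 (mod 588).
m ≡ 215*238 ≡ 14 (mod 588).

14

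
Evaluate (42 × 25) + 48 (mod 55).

42 × 25 = 1050 ≡ 5 (mod 55)
5 + 48 = 53

53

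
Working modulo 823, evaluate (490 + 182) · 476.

548

490 + 182 = 672
672 · 476 = 319872 ≡ 548 (mod 823)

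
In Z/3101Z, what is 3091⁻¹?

310

Apply the Euclidean algorithm and back-substitute:
3101 = 1·3091 + 10
3091 = 309·10 + 1
10 = 10·1 + 0
gcd(3091, 3101) = 1, so the inverse exists.
Bézout: 1 = −309·3101 + 310·3091.
So 3091⁻¹ ≡ 310 (mod 3101).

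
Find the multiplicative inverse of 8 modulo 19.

19 = 2×8 + 3
8 = 2×3 + 2
3 = 1×2 + 1
2 = 2×1 + 0
gcd(8, 19) = 1, so the inverse exists.
Bézout: 1 = 3×19 − 7×8.
So 8⁻¹ ≡ −7 ≡ 12 (mod 19).

12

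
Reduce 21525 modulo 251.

21525 = 85×251 + 190, so 21525 ≡ 190 (mod 251).

190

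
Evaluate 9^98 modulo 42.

39

98 in binary is 1100010, i.e. 98 = 64 + 32 + 2.
9^1 ≡ 9 (mod 42)
9^2 ≡ 9^2 = 81 ≡ 39 (mod 42)
9^4 ≡ 39^2 = 1521 ≡ 9 (mod 42)
9^8 ≡ 9^2 = 81 ≡ 39 (mod 42)
9^16 ≡ 39^2 = 1521 ≡ 9 (mod 42)
9^32 ≡ 9^2 = 81 ≡ 39 (mod 42)
9^64 ≡ 39^2 = 1521 ≡ 9 (mod 42)
9^98 = 9^64 · 9^32 · 9^2 ≡ 9 · 39 · 39 (mod 42).
Accumulate the product:
9 · 39 = 351 ≡ 15
15 · 39 = 585 ≡ 39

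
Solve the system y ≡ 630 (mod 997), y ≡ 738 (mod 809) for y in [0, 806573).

997⁻¹ mod 809: 997·667 ≡ 1 (mod 809), so 997⁻¹ ≡ 667.
y = 630 + 997·((738 − 630)·667 mod 809) = 630 + 997·35 = 35525.

35525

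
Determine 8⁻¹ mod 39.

Run the extended Euclidean algorithm:
39 = 4*8 + 7
8 = 1*7 + 1
7 = 7*1 + 0
gcd(8, 39) = 1, so the inverse exists.
Bézout: 1 = −1*39 + 5*8.
So 8⁻¹ ≡ 5 (mod 39).

5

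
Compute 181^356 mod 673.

181^1 ≡ 181 (mod 673)
181^2 ≡ 181^2 = 32761 ≡ 457 (mod 673)
181^4 ≡ 457^2 = 208849 ≡ 219 (mod 673)
181^8 ≡ 219^2 = 47961 ≡ 178 (mod 673)
181^16 ≡ 178^2 = 31684 ≡ 53 (mod 673)
181^32 ≡ 53^2 = 2809 ≡ 117 (mod 673)
181^64 ≡ 117^2 = 13689 ≡ 229 (mod 673)
181^128 ≡ 229^2 = 52441 ≡ 620 (mod 673)
181^256 ≡ 620^2 = 384400 ≡ 117 (mod 673)
181^356 = 181^256 × 181^64 × 181^32 × 181^4 ≡ 117 × 229 × 117 × 219 (mod 673).
Accumulate the product:
117 × 229 = 26793 ≡ 546
546 × 117 = 63882 ≡ 620
620 × 219 = 135780 ≡ 507

507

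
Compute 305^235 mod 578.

237

By square-and-multiply:
235 in binary is 11101011, i.e. 235 = 128 + 64 + 32 + 8 + 2 + 1.
305^1 ≡ 305 (mod 578)
305^2 ≡ 305^2 = 93025 ≡ 545 (mod 578)
305^4 ≡ 545^2 = 297025 ≡ 511 (mod 578)
305^8 ≡ 511^2 = 261121 ≡ 443 (mod 578)
305^16 ≡ 443^2 = 196249 ≡ 307 (mod 578)
305^32 ≡ 307^2 = 94249 ≡ 35 (mod 578)
305^64 ≡ 35^2 = 1225 ≡ 69 (mod 578)
305^128 ≡ 69^2 = 4761 ≡ 137 (mod 578)
305^235 = 305^128 · 305^64 · 305^32 · 305^8 · 305^2 · 305^1 ≡ 137 · 69 · 35 · 443 · 545 · 305 (mod 578).
Accumulate the product:
137 · 69 = 9453 ≡ 205
205 · 35 = 7175 ≡ 239
239 · 443 = 105877 ≡ 103
103 · 545 = 56135 ≡ 69
69 · 305 = 21045 ≡ 237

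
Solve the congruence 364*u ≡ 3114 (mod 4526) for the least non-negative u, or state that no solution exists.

1339

gcd(364, 4526) = 2, and 2 | 3114, so solutions exist.
Divide through by 2: 182*u mod 2263 = 1557.
182⁻¹ ≡ 1604 (mod 2263).
u ≡ 1604*1557 ≡ 1339 (mod 2263).
The smallest non-negative solution is u = 1339.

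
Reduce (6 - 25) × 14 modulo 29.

6 - 25 = -19 ≡ 10 (mod 29)
10 × 14 = 140 ≡ 24 (mod 29)

24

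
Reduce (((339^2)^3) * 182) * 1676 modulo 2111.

(339)^2 ≡ 927 (mod 2111)
(927)^3 ≡ 1578 (mod 2111)
1578 * 182 = 287196 ≡ 100 (mod 2111)
100 * 1676 = 167600 ≡ 831 (mod 2111)

831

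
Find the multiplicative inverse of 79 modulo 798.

697

By the extended Euclidean algorithm:
798 = 10·79 + 8
79 = 9·8 + 7
8 = 1·7 + 1
7 = 7·1 + 0
gcd(79, 798) = 1, so the inverse exists.
Back-substitute for 1:
1 = 1·8 − 1·7
  = −1·79 + 10·8
  = 10·798 − 101·79
So 79⁻¹ ≡ −101 ≡ 697 (mod 798).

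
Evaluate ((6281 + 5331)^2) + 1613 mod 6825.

6281 + 5331 = 11612 ≡ 4787 (mod 6825)
(4787)^2 ≡ 3844 (mod 6825)
3844 + 1613 = 5457

5457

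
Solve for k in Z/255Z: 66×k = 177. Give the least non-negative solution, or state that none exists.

22

gcd(66, 255) = 3, and 3 | 177, so solutions exist.
Divide through by 3: 22×k = 59 (mod 85).
22⁻¹ ≡ 58 (mod 85).
k ≡ 58×59 ≡ 22 (mod 85).
The smallest non-negative solution is k = 22.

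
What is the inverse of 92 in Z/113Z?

43

Run the extended Euclidean algorithm:
113 = 1·92 + 21
92 = 4·21 + 8
21 = 2·8 + 5
8 = 1·5 + 3
5 = 1·3 + 2
3 = 1·2 + 1
2 = 2·1 + 0
gcd(92, 113) = 1, so the inverse exists.
Back-substitute for 1:
1 = 1·3 − 1·2
  = −1·5 + 2·3
  = 2·8 − 3·5
  = −3·21 + 8·8
  = 8·92 − 35·21
  = −35·113 + 43·92
So 92⁻¹ ≡ 43 (mod 113).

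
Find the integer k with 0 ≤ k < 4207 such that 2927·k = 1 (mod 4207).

4207 = 1*2927 + 1280
2927 = 2*1280 + 367
1280 = 3*367 + 179
367 = 2*179 + 9
179 = 19*9 + 8
9 = 1*8 + 1
8 = 8*1 + 0
gcd(2927, 4207) = 1, so the inverse exists.
Bézout: 1 = −327*4207 + 470*2927.
So 2927⁻¹ ≡ 470 (mod 4207).

470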